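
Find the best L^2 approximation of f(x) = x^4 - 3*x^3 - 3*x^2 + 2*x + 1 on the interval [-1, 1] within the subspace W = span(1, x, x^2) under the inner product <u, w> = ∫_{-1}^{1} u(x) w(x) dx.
g(x) = -15*x^2/7 + x/5 + 32/35

The best approximation g ∈ W is the orthogonal projection of f onto W. Writing g = a_0 + a_1 x + a_2 x^2, the coefficients solve the normal equations G · a = b where
  G_{ij} = <φ_i, φ_j> and b_i = <f, φ_i>, with φ_0 = 1, φ_1 = x, φ_2 = x^2.
G =
  [2, 0, 2/3]
  [0, 2/3, 0]
  [2/3, 0, 2/5],
b = (2/5, 2/15, -26/105).
Solving gives a_0 = 32/35, a_1 = 1/5, a_2 = -15/7, so
  g(x) = -15*x^2/7 + x/5 + 32/35.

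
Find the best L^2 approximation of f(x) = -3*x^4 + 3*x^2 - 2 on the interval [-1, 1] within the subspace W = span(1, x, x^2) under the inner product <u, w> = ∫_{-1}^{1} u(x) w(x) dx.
g(x) = 3*x^2/7 - 61/35

The best approximation g ∈ W is the orthogonal projection of f onto W. Writing g = a_0 + a_1 x + a_2 x^2, the coefficients solve the normal equations G · a = b where
  G_{ij} = <φ_i, φ_j> and b_i = <f, φ_i>, with φ_0 = 1, φ_1 = x, φ_2 = x^2.
G =
  [2, 0, 2/3]
  [0, 2/3, 0]
  [2/3, 0, 2/5],
b = (-16/5, 0, -104/105).
Solving gives a_0 = -61/35, a_1 = 0, a_2 = 3/7, so
  g(x) = 3*x^2/7 - 61/35.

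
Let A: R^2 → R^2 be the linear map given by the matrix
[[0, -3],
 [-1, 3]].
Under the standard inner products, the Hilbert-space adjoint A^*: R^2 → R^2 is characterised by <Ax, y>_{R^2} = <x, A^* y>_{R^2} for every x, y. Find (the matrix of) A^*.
A^* = A^T =
[[0, -1],
 [-3, 3]]

For real matrices with standard dot products, the defining identity <Ax, y> = <x, A^* y> gives (Ax)^T y = x^T (A^*) y, i.e. x^T A^T y = x^T (A^*) y. Since this holds for all x, y, we must have A^* = A^T. Therefore
A^* =
[[0, -1],
 [-3, 3]].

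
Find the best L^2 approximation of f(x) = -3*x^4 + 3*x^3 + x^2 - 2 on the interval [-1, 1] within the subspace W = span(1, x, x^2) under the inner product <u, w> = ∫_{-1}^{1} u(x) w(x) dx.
g(x) = -11*x^2/7 + 9*x/5 - 61/35

The best approximation g ∈ W is the orthogonal projection of f onto W. Writing g = a_0 + a_1 x + a_2 x^2, the coefficients solve the normal equations G · a = b where
  G_{ij} = <φ_i, φ_j> and b_i = <f, φ_i>, with φ_0 = 1, φ_1 = x, φ_2 = x^2.
G =
  [2, 0, 2/3]
  [0, 2/3, 0]
  [2/3, 0, 2/5],
b = (-68/15, 6/5, -188/105).
Solving gives a_0 = -61/35, a_1 = 9/5, a_2 = -11/7, so
  g(x) = -11*x^2/7 + 9*x/5 - 61/35.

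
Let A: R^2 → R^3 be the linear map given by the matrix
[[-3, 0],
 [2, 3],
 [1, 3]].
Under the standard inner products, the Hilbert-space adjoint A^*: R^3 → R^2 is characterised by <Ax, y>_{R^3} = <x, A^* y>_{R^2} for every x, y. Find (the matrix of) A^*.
A^* = A^T =
[[-3, 2, 1],
 [0, 3, 3]]

For real matrices with standard dot products, the defining identity <Ax, y> = <x, A^* y> gives (Ax)^T y = x^T (A^*) y, i.e. x^T A^T y = x^T (A^*) y. Since this holds for all x, y, we must have A^* = A^T. Therefore
A^* =
[[-3, 2, 1],
 [0, 3, 3]].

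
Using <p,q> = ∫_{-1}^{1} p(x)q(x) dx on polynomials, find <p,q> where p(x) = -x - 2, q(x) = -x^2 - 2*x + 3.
<p,q> = -28/3

Expand the product: p(x)·q(x) = x^3 + 4*x^2 + x - 6.
∫_{-1}^{1} of each monomial x^k gives [2/(k+1) if k even, 0 if k odd]. Integrating term-by-term (or equivalently evaluating the antiderivative F(x) = x^4/4 + 4*x^3/3 + x^2/2 - 6*x at the endpoints):
  F(1) − F(−1) = -47/12 − (65/12) = -28/3.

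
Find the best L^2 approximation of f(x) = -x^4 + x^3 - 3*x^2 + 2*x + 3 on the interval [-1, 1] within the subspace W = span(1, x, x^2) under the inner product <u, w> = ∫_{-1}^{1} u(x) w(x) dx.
g(x) = -27*x^2/7 + 13*x/5 + 108/35

The best approximation g ∈ W is the orthogonal projection of f onto W. Writing g = a_0 + a_1 x + a_2 x^2, the coefficients solve the normal equations G · a = b where
  G_{ij} = <φ_i, φ_j> and b_i = <f, φ_i>, with φ_0 = 1, φ_1 = x, φ_2 = x^2.
G =
  [2, 0, 2/3]
  [0, 2/3, 0]
  [2/3, 0, 2/5],
b = (18/5, 26/15, 18/35).
Solving gives a_0 = 108/35, a_1 = 13/5, a_2 = -27/7, so
  g(x) = -27*x^2/7 + 13*x/5 + 108/35.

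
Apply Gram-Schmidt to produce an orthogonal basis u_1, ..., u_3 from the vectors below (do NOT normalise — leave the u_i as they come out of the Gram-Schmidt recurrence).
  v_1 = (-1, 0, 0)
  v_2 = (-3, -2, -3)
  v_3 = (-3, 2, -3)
Orthogonal basis:
  u_1 = (-1, 0, 0)
  u_2 = (0, -2, -3)
  u_3 = (0, 36/13, -24/13)

Apply the Gram-Schmidt recurrence
  u_1 = v_1
  u_i = v_i − Σ_{j<i} ((v_i · u_j) / (u_j · u_j)) · u_j.

Step by step this gives:
  u_1 = (-1, 0, 0)
  u_2 = (0, -2, -3)
  u_3 = (0, 36/13, -24/13)

Orthogonality check:
  u_2 · u_1 = 0 (should be 0)
  u_3 · u_1 = 0 (should be 0)
  u_3 · u_2 = 0 (should be 0)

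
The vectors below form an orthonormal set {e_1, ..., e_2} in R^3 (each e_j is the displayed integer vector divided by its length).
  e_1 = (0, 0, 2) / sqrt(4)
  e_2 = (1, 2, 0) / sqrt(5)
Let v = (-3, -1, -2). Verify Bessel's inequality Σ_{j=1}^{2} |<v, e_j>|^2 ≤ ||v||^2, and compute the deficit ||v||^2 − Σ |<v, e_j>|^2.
Σ |<v, e_j>|^2 = 9; ||v||^2 = 14; deficit = 5

Write each e_j = u_j / sqrt(<u_j, u_j>) where u_j is the displayed integer vector. Then <v, e_j> = <v, u_j> / sqrt(<u_j, u_j>), so |<v, e_j>|^2 = <v, u_j>^2 / <u_j, u_j>.
Coefficients: <v, e_1> = -4/sqrt(4), <v, e_2> = -5/sqrt(5).
Square and sum: Σ |<v, e_j>|^2 = 9.
Compute ||v||^2 = v·v = 14.
Deficit = 14 − 9 = 5 ≥ 0, confirming Bessel's inequality. (The deficit equals ||v − Σ <v,e_j> e_j||^2, the squared distance from v to span{e_j}.)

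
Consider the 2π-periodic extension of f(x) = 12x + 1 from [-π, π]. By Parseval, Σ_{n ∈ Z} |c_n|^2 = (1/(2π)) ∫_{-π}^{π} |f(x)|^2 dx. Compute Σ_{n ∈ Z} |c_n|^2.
Σ |c_n|^2 = 48π^2 + 1

Expand and integrate term by term over [-π, π]:
  ∫ (12x)^2 dx = 144·(2π^3/3); ∫ 2·12·(1)·x dx = 0 (odd integrand); ∫ 1^2 dx = 1·2π.
So (1/(2π)) ∫_{-π}^{π} (12x + 1)^2 dx = 144π^2/3 + 1 = 48π^2 + 1.
Parseval ⇒ Σ |c_n|^2 = 48π^2 + 1.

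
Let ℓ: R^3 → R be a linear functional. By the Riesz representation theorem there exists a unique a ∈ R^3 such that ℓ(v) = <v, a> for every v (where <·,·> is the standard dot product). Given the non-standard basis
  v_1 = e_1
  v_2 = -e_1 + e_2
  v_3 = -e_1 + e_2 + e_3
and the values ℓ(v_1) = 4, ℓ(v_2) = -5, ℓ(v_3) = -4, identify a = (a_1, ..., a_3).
a = (4, -1, 1)

Write a = (a_1, ..., a_3) in the standard basis. For each basis vector v_i, ℓ(v_i) = <v_i, a> is a linear equation in the a_j's. Collect the n equations into a matrix system V a = ℓ, where row i of V is v_i (expressed in the standard basis). Since V is invertible (lower-triangular with 1s on the diagonal, up to permutation), solve by back-substitution:
  V =
[[1, 0, 0],
 [-1, 1, 0],
 [-1, 1, 1]]
  V a = (4, -5, -4)
Solving gives a = (4, -1, 1).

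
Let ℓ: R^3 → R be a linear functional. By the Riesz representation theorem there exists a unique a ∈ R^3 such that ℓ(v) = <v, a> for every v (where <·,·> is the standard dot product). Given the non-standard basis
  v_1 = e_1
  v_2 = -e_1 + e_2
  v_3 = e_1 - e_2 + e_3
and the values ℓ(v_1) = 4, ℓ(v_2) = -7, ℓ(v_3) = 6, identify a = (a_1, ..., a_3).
a = (4, -3, -1)

Write a = (a_1, ..., a_3) in the standard basis. For each basis vector v_i, ℓ(v_i) = <v_i, a> is a linear equation in the a_j's. Collect the n equations into a matrix system V a = ℓ, where row i of V is v_i (expressed in the standard basis). Since V is invertible (lower-triangular with 1s on the diagonal, up to permutation), solve by back-substitution:
  V =
[[1, 0, 0],
 [-1, 1, 0],
 [1, -1, 1]]
  V a = (4, -7, 6)
Solving gives a = (4, -3, -1).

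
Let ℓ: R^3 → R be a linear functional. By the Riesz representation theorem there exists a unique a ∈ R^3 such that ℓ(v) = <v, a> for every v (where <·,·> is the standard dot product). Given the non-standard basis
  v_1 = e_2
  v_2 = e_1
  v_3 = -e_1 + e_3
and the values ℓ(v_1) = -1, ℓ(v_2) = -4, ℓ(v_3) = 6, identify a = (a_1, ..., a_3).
a = (-4, -1, 2)

Write a = (a_1, ..., a_3) in the standard basis. For each basis vector v_i, ℓ(v_i) = <v_i, a> is a linear equation in the a_j's. Collect the n equations into a matrix system V a = ℓ, where row i of V is v_i (expressed in the standard basis). Since V is invertible (lower-triangular with 1s on the diagonal, up to permutation), solve by back-substitution:
  V =
[[0, 1, 0],
 [1, 0, 0],
 [-1, 0, 1]]
  V a = (-1, -4, 6)
Solving gives a = (-4, -1, 2).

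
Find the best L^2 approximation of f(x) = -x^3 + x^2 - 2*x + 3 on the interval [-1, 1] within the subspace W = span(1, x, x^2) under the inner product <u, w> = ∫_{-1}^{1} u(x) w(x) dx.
g(x) = x^2 - 13*x/5 + 3

The best approximation g ∈ W is the orthogonal projection of f onto W. Writing g = a_0 + a_1 x + a_2 x^2, the coefficients solve the normal equations G · a = b where
  G_{ij} = <φ_i, φ_j> and b_i = <f, φ_i>, with φ_0 = 1, φ_1 = x, φ_2 = x^2.
G =
  [2, 0, 2/3]
  [0, 2/3, 0]
  [2/3, 0, 2/5],
b = (20/3, -26/15, 12/5).
Solving gives a_0 = 3, a_1 = -13/5, a_2 = 1, so
  g(x) = x^2 - 13*x/5 + 3.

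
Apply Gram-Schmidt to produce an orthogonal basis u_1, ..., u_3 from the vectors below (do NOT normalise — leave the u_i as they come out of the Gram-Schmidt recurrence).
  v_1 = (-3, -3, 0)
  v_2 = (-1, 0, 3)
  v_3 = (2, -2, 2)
Orthogonal basis:
  u_1 = (-3, -3, 0)
  u_2 = (-1/2, 1/2, 3)
  u_3 = (42/19, -42/19, 14/19)

Apply the Gram-Schmidt recurrence
  u_1 = v_1
  u_i = v_i − Σ_{j<i} ((v_i · u_j) / (u_j · u_j)) · u_j.

Step by step this gives:
  u_1 = (-3, -3, 0)
  u_2 = (-1/2, 1/2, 3)
  u_3 = (42/19, -42/19, 14/19)

Orthogonality check:
  u_2 · u_1 = 0 (should be 0)
  u_3 · u_1 = 0 (should be 0)
  u_3 · u_2 = 0 (should be 0)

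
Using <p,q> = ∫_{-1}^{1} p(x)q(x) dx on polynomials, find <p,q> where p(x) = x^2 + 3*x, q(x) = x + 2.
<p,q> = 10/3

Expand the product: p(x)·q(x) = x^3 + 5*x^2 + 6*x.
∫_{-1}^{1} of each monomial x^k gives [2/(k+1) if k even, 0 if k odd]. Integrating term-by-term (or equivalently evaluating the antiderivative F(x) = x^4/4 + 5*x^3/3 + 3*x^2 at the endpoints):
  F(1) − F(−1) = 59/12 − (19/12) = 10/3.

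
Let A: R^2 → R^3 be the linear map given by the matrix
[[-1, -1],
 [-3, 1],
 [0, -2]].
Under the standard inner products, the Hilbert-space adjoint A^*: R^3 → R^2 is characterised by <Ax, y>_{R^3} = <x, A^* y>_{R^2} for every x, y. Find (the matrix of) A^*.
A^* = A^T =
[[-1, -3, 0],
 [-1, 1, -2]]

For real matrices with standard dot products, the defining identity <Ax, y> = <x, A^* y> gives (Ax)^T y = x^T (A^*) y, i.e. x^T A^T y = x^T (A^*) y. Since this holds for all x, y, we must have A^* = A^T. Therefore
A^* =
[[-1, -3, 0],
 [-1, 1, -2]].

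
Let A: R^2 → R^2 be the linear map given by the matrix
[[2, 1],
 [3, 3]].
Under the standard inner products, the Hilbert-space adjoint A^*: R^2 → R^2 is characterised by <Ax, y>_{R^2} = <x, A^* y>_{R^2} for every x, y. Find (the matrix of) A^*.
A^* = A^T =
[[2, 3],
 [1, 3]]

For real matrices with standard dot products, the defining identity <Ax, y> = <x, A^* y> gives (Ax)^T y = x^T (A^*) y, i.e. x^T A^T y = x^T (A^*) y. Since this holds for all x, y, we must have A^* = A^T. Therefore
A^* =
[[2, 3],
 [1, 3]].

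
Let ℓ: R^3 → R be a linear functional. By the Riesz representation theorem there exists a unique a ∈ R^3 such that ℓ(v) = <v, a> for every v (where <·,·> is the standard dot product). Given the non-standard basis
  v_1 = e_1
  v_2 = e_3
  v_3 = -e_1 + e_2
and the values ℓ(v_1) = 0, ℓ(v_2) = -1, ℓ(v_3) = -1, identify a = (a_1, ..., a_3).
a = (0, -1, -1)

Write a = (a_1, ..., a_3) in the standard basis. For each basis vector v_i, ℓ(v_i) = <v_i, a> is a linear equation in the a_j's. Collect the n equations into a matrix system V a = ℓ, where row i of V is v_i (expressed in the standard basis). Since V is invertible (lower-triangular with 1s on the diagonal, up to permutation), solve by back-substitution:
  V =
[[1, 0, 0],
 [0, 0, 1],
 [-1, 1, 0]]
  V a = (0, -1, -1)
Solving gives a = (0, -1, -1).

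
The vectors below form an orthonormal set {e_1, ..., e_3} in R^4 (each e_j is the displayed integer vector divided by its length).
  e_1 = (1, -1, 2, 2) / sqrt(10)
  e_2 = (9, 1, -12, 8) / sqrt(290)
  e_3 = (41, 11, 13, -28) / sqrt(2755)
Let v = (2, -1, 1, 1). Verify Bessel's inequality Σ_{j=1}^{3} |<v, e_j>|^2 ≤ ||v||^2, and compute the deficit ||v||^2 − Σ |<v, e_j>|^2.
Σ |<v, e_j>|^2 = 629/95; ||v||^2 = 7; deficit = 36/95

Write each e_j = u_j / sqrt(<u_j, u_j>) where u_j is the displayed integer vector. Then <v, e_j> = <v, u_j> / sqrt(<u_j, u_j>), so |<v, e_j>|^2 = <v, u_j>^2 / <u_j, u_j>.
Coefficients: <v, e_1> = 7/sqrt(10), <v, e_2> = 13/sqrt(290), <v, e_3> = 56/sqrt(2755).
Square and sum: Σ |<v, e_j>|^2 = 629/95.
Compute ||v||^2 = v·v = 7.
Deficit = 7 − 629/95 = 36/95 ≥ 0, confirming Bessel's inequality. (The deficit equals ||v − Σ <v,e_j> e_j||^2, the squared distance from v to span{e_j}.)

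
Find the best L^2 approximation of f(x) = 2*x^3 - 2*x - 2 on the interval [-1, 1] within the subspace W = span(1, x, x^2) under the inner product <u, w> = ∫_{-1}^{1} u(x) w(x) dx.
g(x) = -4*x/5 - 2

The best approximation g ∈ W is the orthogonal projection of f onto W. Writing g = a_0 + a_1 x + a_2 x^2, the coefficients solve the normal equations G · a = b where
  G_{ij} = <φ_i, φ_j> and b_i = <f, φ_i>, with φ_0 = 1, φ_1 = x, φ_2 = x^2.
G =
  [2, 0, 2/3]
  [0, 2/3, 0]
  [2/3, 0, 2/5],
b = (-4, -8/15, -4/3).
Solving gives a_0 = -2, a_1 = -4/5, a_2 = 0, so
  g(x) = -4*x/5 - 2.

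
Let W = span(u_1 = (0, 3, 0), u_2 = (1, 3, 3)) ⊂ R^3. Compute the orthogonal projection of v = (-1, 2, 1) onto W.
proj_W(v) = (1/5, 2, 3/5)

Set up U = [u_1 | ... | u_2] ∈ R^(3×2). The projector onto W = col(U) is P = U (U^T U)^(-1) U^T.
Compute U^T U =
  [9, 9]
  [9, 19],
and U^T v = (6, 8).
Solve U^T U · c = U^T v for the coefficients: c = (7/15, 1/5). The projection is proj_W(v) = U c.
Check: (v - proj_W(v)) · u_1 = 0  (should be 0).
Check: (v - proj_W(v)) · u_2 = 0  (should be 0).
Result: proj_W(v) = (1/5, 2, 3/5).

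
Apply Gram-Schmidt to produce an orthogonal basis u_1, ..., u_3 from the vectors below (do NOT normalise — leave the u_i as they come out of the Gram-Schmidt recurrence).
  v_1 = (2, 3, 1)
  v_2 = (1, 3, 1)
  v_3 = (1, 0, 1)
Orthogonal basis:
  u_1 = (2, 3, 1)
  u_2 = (-5/7, 3/7, 1/7)
  u_3 = (0, -3/10, 9/10)

Apply the Gram-Schmidt recurrence
  u_1 = v_1
  u_i = v_i − Σ_{j<i} ((v_i · u_j) / (u_j · u_j)) · u_j.

Step by step this gives:
  u_1 = (2, 3, 1)
  u_2 = (-5/7, 3/7, 1/7)
  u_3 = (0, -3/10, 9/10)

Orthogonality check:
  u_2 · u_1 = 0 (should be 0)
  u_3 · u_1 = 0 (should be 0)
  u_3 · u_2 = 0 (should be 0)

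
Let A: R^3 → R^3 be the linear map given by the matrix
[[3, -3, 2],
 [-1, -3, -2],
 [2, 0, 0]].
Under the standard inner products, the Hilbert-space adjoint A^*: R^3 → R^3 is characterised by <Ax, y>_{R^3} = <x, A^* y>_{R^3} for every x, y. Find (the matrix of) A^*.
A^* = A^T =
[[3, -1, 2],
 [-3, -3, 0],
 [2, -2, 0]]

For real matrices with standard dot products, the defining identity <Ax, y> = <x, A^* y> gives (Ax)^T y = x^T (A^*) y, i.e. x^T A^T y = x^T (A^*) y. Since this holds for all x, y, we must have A^* = A^T. Therefore
A^* =
[[3, -1, 2],
 [-3, -3, 0],
 [2, -2, 0]].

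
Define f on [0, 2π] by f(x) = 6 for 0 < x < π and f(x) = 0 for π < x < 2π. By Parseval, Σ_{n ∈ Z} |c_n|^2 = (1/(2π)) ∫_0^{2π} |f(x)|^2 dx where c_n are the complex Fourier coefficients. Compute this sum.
Σ |c_n|^2 = 18

Parseval equates the L^2 energy of f (normalised by 1/(2π)) with the ℓ^2 sum of its Fourier coefficients: (1/(2π)) ∫_0^{2π} |f|^2 = Σ |c_n|^2.
Compute the left side: (1/(2π)) [∫_0^π 6^2 dx + ∫_π^{2π} 0^2 dx] = (1/(2π)) · (36π + 0π) = (36 + 0)/2 = 18.
So Σ_{n ∈ Z} |c_n|^2 = 18.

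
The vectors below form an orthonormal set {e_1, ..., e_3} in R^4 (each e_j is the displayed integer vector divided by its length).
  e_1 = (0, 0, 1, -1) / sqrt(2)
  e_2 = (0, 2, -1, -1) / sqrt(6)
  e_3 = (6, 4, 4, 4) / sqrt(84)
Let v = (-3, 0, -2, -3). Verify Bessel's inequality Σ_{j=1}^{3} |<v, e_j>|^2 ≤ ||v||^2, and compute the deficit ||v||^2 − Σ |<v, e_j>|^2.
Σ |<v, e_j>|^2 = 153/7; ||v||^2 = 22; deficit = 1/7

Write each e_j = u_j / sqrt(<u_j, u_j>) where u_j is the displayed integer vector. Then <v, e_j> = <v, u_j> / sqrt(<u_j, u_j>), so |<v, e_j>|^2 = <v, u_j>^2 / <u_j, u_j>.
Coefficients: <v, e_1> = 1/sqrt(2), <v, e_2> = 5/sqrt(6), <v, e_3> = -38/sqrt(84).
Square and sum: Σ |<v, e_j>|^2 = 153/7.
Compute ||v||^2 = v·v = 22.
Deficit = 22 − 153/7 = 1/7 ≥ 0, confirming Bessel's inequality. (The deficit equals ||v − Σ <v,e_j> e_j||^2, the squared distance from v to span{e_j}.)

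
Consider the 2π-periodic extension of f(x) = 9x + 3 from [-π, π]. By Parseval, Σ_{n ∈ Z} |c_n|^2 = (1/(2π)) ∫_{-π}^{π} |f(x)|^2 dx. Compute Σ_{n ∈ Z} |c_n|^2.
Σ |c_n|^2 = 27π^2 + 9

Expand and integrate term by term over [-π, π]:
  ∫ (9x)^2 dx = 81·(2π^3/3); ∫ 2·9·(3)·x dx = 0 (odd integrand); ∫ 3^2 dx = 9·2π.
So (1/(2π)) ∫_{-π}^{π} (9x + 3)^2 dx = 81π^2/3 + 9 = 27π^2 + 9.
Parseval ⇒ Σ |c_n|^2 = 27π^2 + 9.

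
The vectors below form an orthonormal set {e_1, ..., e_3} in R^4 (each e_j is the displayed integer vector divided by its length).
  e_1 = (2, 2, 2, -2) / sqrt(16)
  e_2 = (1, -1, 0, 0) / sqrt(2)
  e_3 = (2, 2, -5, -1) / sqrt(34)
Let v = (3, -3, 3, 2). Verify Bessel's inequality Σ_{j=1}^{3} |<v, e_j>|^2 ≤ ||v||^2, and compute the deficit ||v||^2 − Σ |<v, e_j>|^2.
Σ |<v, e_j>|^2 = 107/4; ||v||^2 = 31; deficit = 17/4

Write each e_j = u_j / sqrt(<u_j, u_j>) where u_j is the displayed integer vector. Then <v, e_j> = <v, u_j> / sqrt(<u_j, u_j>), so |<v, e_j>|^2 = <v, u_j>^2 / <u_j, u_j>.
Coefficients: <v, e_1> = 2/sqrt(16), <v, e_2> = 6/sqrt(2), <v, e_3> = -17/sqrt(34).
Square and sum: Σ |<v, e_j>|^2 = 107/4.
Compute ||v||^2 = v·v = 31.
Deficit = 31 − 107/4 = 17/4 ≥ 0, confirming Bessel's inequality. (The deficit equals ||v − Σ <v,e_j> e_j||^2, the squared distance from v to span{e_j}.)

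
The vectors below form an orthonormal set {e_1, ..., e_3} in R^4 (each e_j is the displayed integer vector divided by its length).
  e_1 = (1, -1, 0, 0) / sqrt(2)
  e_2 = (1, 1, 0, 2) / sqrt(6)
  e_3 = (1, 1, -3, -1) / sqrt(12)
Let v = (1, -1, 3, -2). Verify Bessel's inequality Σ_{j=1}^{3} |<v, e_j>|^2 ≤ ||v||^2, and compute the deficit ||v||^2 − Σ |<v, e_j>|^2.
Σ |<v, e_j>|^2 = 35/4; ||v||^2 = 15; deficit = 25/4

Write each e_j = u_j / sqrt(<u_j, u_j>) where u_j is the displayed integer vector. Then <v, e_j> = <v, u_j> / sqrt(<u_j, u_j>), so |<v, e_j>|^2 = <v, u_j>^2 / <u_j, u_j>.
Coefficients: <v, e_1> = 2/sqrt(2), <v, e_2> = -4/sqrt(6), <v, e_3> = -7/sqrt(12).
Square and sum: Σ |<v, e_j>|^2 = 35/4.
Compute ||v||^2 = v·v = 15.
Deficit = 15 − 35/4 = 25/4 ≥ 0, confirming Bessel's inequality. (The deficit equals ||v − Σ <v,e_j> e_j||^2, the squared distance from v to span{e_j}.)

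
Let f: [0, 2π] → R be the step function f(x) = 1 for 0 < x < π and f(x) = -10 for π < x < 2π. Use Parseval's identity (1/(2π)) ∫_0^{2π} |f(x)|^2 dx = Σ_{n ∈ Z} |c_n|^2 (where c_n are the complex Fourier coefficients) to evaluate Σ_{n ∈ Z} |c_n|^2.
Σ |c_n|^2 = 101/2

Parseval equates the L^2 energy of f (normalised by 1/(2π)) with the ℓ^2 sum of its Fourier coefficients: (1/(2π)) ∫_0^{2π} |f|^2 = Σ |c_n|^2.
Compute the left side: (1/(2π)) [∫_0^π 1^2 dx + ∫_π^{2π} (-10)^2 dx] = (1/(2π)) · (1π + 100π) = (1 + 100)/2 = 101/2.
So Σ_{n ∈ Z} |c_n|^2 = 101/2.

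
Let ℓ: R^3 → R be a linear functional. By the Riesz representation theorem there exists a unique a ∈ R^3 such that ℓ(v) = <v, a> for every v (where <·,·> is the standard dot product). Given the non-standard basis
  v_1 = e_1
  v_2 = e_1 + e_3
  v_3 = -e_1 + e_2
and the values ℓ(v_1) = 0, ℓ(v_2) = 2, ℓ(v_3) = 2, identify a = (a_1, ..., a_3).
a = (0, 2, 2)

Write a = (a_1, ..., a_3) in the standard basis. For each basis vector v_i, ℓ(v_i) = <v_i, a> is a linear equation in the a_j's. Collect the n equations into a matrix system V a = ℓ, where row i of V is v_i (expressed in the standard basis). Since V is invertible (lower-triangular with 1s on the diagonal, up to permutation), solve by back-substitution:
  V =
[[1, 0, 0],
 [1, 0, 1],
 [-1, 1, 0]]
  V a = (0, 2, 2)
Solving gives a = (0, 2, 2).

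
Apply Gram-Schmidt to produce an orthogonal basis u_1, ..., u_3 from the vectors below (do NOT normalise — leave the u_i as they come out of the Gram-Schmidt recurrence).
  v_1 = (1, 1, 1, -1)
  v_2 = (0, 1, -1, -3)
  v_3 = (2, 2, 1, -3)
Orthogonal basis:
  u_1 = (1, 1, 1, -1)
  u_2 = (-3/4, 1/4, -7/4, -9/4)
  u_3 = (12/35, -4/35, -1/5, 1/35)

Apply the Gram-Schmidt recurrence
  u_1 = v_1
  u_i = v_i − Σ_{j<i} ((v_i · u_j) / (u_j · u_j)) · u_j.

Step by step this gives:
  u_1 = (1, 1, 1, -1)
  u_2 = (-3/4, 1/4, -7/4, -9/4)
  u_3 = (12/35, -4/35, -1/5, 1/35)

Orthogonality check:
  u_2 · u_1 = 0 (should be 0)
  u_3 · u_1 = 0 (should be 0)
  u_3 · u_2 = 0 (should be 0)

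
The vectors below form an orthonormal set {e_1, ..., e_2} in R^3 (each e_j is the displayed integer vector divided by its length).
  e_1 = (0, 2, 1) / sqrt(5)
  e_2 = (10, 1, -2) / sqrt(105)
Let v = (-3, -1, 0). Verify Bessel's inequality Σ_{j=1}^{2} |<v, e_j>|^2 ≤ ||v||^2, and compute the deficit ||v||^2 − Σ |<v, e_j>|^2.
Σ |<v, e_j>|^2 = 209/21; ||v||^2 = 10; deficit = 1/21

Write each e_j = u_j / sqrt(<u_j, u_j>) where u_j is the displayed integer vector. Then <v, e_j> = <v, u_j> / sqrt(<u_j, u_j>), so |<v, e_j>|^2 = <v, u_j>^2 / <u_j, u_j>.
Coefficients: <v, e_1> = -2/sqrt(5), <v, e_2> = -31/sqrt(105).
Square and sum: Σ |<v, e_j>|^2 = 209/21.
Compute ||v||^2 = v·v = 10.
Deficit = 10 − 209/21 = 1/21 ≥ 0, confirming Bessel's inequality. (The deficit equals ||v − Σ <v,e_j> e_j||^2, the squared distance from v to span{e_j}.)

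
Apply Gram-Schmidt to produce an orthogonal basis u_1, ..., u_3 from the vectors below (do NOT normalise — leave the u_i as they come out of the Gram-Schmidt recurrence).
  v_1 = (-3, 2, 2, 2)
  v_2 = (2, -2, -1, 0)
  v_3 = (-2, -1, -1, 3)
Orthogonal basis:
  u_1 = (-3, 2, 2, 2)
  u_2 = (2/7, -6/7, 1/7, 8/7)
  u_3 = (-4/3, -1/3, -2, 1/3)

Apply the Gram-Schmidt recurrence
  u_1 = v_1
  u_i = v_i − Σ_{j<i} ((v_i · u_j) / (u_j · u_j)) · u_j.

Step by step this gives:
  u_1 = (-3, 2, 2, 2)
  u_2 = (2/7, -6/7, 1/7, 8/7)
  u_3 = (-4/3, -1/3, -2, 1/3)

Orthogonality check:
  u_2 · u_1 = 0 (should be 0)
  u_3 · u_1 = 0 (should be 0)
  u_3 · u_2 = 0 (should be 0)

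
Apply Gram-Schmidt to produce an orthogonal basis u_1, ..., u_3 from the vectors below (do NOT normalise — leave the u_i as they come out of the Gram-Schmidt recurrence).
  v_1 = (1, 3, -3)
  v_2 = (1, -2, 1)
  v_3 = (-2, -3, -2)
Orthogonal basis:
  u_1 = (1, 3, -3)
  u_2 = (27/19, -14/19, -5/19)
  u_3 = (-42/25, -56/25, -14/5)

Apply the Gram-Schmidt recurrence
  u_1 = v_1
  u_i = v_i − Σ_{j<i} ((v_i · u_j) / (u_j · u_j)) · u_j.

Step by step this gives:
  u_1 = (1, 3, -3)
  u_2 = (27/19, -14/19, -5/19)
  u_3 = (-42/25, -56/25, -14/5)

Orthogonality check:
  u_2 · u_1 = 0 (should be 0)
  u_3 · u_1 = 0 (should be 0)
  u_3 · u_2 = 0 (should be 0)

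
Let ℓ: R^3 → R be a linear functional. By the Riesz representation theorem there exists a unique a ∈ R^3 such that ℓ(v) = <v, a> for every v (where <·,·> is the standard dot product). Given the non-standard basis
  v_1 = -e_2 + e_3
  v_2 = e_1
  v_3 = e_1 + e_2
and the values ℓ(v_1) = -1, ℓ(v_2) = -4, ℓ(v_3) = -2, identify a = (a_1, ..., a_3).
a = (-4, 2, 1)

Write a = (a_1, ..., a_3) in the standard basis. For each basis vector v_i, ℓ(v_i) = <v_i, a> is a linear equation in the a_j's. Collect the n equations into a matrix system V a = ℓ, where row i of V is v_i (expressed in the standard basis). Since V is invertible (lower-triangular with 1s on the diagonal, up to permutation), solve by back-substitution:
  V =
[[0, -1, 1],
 [1, 0, 0],
 [1, 1, 0]]
  V a = (-1, -4, -2)
Solving gives a = (-4, 2, 1).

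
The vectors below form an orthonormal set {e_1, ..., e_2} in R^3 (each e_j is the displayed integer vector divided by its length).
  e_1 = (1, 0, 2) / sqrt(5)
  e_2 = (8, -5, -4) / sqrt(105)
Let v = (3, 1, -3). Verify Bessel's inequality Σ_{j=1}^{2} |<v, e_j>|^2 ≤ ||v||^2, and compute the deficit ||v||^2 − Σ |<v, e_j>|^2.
Σ |<v, e_j>|^2 = 230/21; ||v||^2 = 19; deficit = 169/21

Write each e_j = u_j / sqrt(<u_j, u_j>) where u_j is the displayed integer vector. Then <v, e_j> = <v, u_j> / sqrt(<u_j, u_j>), so |<v, e_j>|^2 = <v, u_j>^2 / <u_j, u_j>.
Coefficients: <v, e_1> = -3/sqrt(5), <v, e_2> = 31/sqrt(105).
Square and sum: Σ |<v, e_j>|^2 = 230/21.
Compute ||v||^2 = v·v = 19.
Deficit = 19 − 230/21 = 169/21 ≥ 0, confirming Bessel's inequality. (The deficit equals ||v − Σ <v,e_j> e_j||^2, the squared distance from v to span{e_j}.)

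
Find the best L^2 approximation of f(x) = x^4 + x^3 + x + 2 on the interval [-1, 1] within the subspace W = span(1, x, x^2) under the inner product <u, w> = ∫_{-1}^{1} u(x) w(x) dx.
g(x) = 6*x^2/7 + 8*x/5 + 67/35

The best approximation g ∈ W is the orthogonal projection of f onto W. Writing g = a_0 + a_1 x + a_2 x^2, the coefficients solve the normal equations G · a = b where
  G_{ij} = <φ_i, φ_j> and b_i = <f, φ_i>, with φ_0 = 1, φ_1 = x, φ_2 = x^2.
G =
  [2, 0, 2/3]
  [0, 2/3, 0]
  [2/3, 0, 2/5],
b = (22/5, 16/15, 34/21).
Solving gives a_0 = 67/35, a_1 = 8/5, a_2 = 6/7, so
  g(x) = 6*x^2/7 + 8*x/5 + 67/35.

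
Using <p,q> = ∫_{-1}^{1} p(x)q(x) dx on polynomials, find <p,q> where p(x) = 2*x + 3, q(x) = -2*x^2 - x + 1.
<p,q> = 2/3

Expand the product: p(x)·q(x) = -4*x^3 - 8*x^2 - x + 3.
∫_{-1}^{1} of each monomial x^k gives [2/(k+1) if k even, 0 if k odd]. Integrating term-by-term (or equivalently evaluating the antiderivative F(x) = -x^4 - 8*x^3/3 - x^2/2 + 3*x at the endpoints):
  F(1) − F(−1) = -7/6 − (-11/6) = 2/3.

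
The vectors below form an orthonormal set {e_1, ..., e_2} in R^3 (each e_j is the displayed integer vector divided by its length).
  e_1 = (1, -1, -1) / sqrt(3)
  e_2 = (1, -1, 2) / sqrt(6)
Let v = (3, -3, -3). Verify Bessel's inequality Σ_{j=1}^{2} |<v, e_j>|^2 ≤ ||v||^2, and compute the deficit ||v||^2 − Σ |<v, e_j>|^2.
Σ |<v, e_j>|^2 = 27; ||v||^2 = 27; deficit = 0

Write each e_j = u_j / sqrt(<u_j, u_j>) where u_j is the displayed integer vector. Then <v, e_j> = <v, u_j> / sqrt(<u_j, u_j>), so |<v, e_j>|^2 = <v, u_j>^2 / <u_j, u_j>.
Coefficients: <v, e_1> = 9/sqrt(3), <v, e_2> = 0/sqrt(6).
Square and sum: Σ |<v, e_j>|^2 = 27.
Compute ||v||^2 = v·v = 27.
Deficit = 27 − 27 = 0 ≥ 0, confirming Bessel's inequality. (The deficit equals ||v − Σ <v,e_j> e_j||^2, the squared distance from v to span{e_j}.)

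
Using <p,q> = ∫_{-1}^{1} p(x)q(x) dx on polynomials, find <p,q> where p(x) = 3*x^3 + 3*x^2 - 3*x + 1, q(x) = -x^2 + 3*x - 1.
<p,q> = -124/15

Expand the product: p(x)·q(x) = -3*x^5 + 6*x^4 + 9*x^3 - 13*x^2 + 6*x - 1.
∫_{-1}^{1} of each monomial x^k gives [2/(k+1) if k even, 0 if k odd]. Integrating term-by-term (or equivalently evaluating the antiderivative F(x) = -x^6/2 + 6*x^5/5 + 9*x^4/4 - 13*x^3/3 + 3*x^2 - x at the endpoints):
  F(1) − F(−1) = 37/60 − (533/60) = -124/15.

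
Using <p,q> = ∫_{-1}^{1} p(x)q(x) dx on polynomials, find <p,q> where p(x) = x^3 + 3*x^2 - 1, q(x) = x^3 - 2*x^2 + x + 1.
<p,q> = -8/21

Expand the product: p(x)·q(x) = x^6 + x^5 - 5*x^4 + 3*x^3 + 5*x^2 - x - 1.
∫_{-1}^{1} of each monomial x^k gives [2/(k+1) if k even, 0 if k odd]. Integrating term-by-term (or equivalently evaluating the antiderivative F(x) = x^7/7 + x^6/6 - x^5 + 3*x^4/4 + 5*x^3/3 - x^2/2 - x at the endpoints):
  F(1) − F(−1) = 19/84 − (17/28) = -8/21.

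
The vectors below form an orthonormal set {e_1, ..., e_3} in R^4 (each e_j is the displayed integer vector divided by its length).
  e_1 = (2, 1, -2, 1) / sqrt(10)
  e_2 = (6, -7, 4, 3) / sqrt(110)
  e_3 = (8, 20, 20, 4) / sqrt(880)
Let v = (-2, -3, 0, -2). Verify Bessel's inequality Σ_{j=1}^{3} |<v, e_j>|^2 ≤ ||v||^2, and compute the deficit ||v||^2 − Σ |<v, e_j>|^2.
Σ |<v, e_j>|^2 = 81/5; ||v||^2 = 17; deficit = 4/5

Write each e_j = u_j / sqrt(<u_j, u_j>) where u_j is the displayed integer vector. Then <v, e_j> = <v, u_j> / sqrt(<u_j, u_j>), so |<v, e_j>|^2 = <v, u_j>^2 / <u_j, u_j>.
Coefficients: <v, e_1> = -9/sqrt(10), <v, e_2> = 3/sqrt(110), <v, e_3> = -84/sqrt(880).
Square and sum: Σ |<v, e_j>|^2 = 81/5.
Compute ||v||^2 = v·v = 17.
Deficit = 17 − 81/5 = 4/5 ≥ 0, confirming Bessel's inequality. (The deficit equals ||v − Σ <v,e_j> e_j||^2, the squared distance from v to span{e_j}.)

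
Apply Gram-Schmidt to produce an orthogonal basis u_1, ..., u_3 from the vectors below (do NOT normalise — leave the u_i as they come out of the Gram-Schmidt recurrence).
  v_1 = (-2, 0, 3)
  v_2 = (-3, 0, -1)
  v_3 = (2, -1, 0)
Orthogonal basis:
  u_1 = (-2, 0, 3)
  u_2 = (-33/13, 0, -22/13)
  u_3 = (0, -1, 0)

Apply the Gram-Schmidt recurrence
  u_1 = v_1
  u_i = v_i − Σ_{j<i} ((v_i · u_j) / (u_j · u_j)) · u_j.

Step by step this gives:
  u_1 = (-2, 0, 3)
  u_2 = (-33/13, 0, -22/13)
  u_3 = (0, -1, 0)

Orthogonality check:
  u_2 · u_1 = 0 (should be 0)
  u_3 · u_1 = 0 (should be 0)
  u_3 · u_2 = 0 (should be 0)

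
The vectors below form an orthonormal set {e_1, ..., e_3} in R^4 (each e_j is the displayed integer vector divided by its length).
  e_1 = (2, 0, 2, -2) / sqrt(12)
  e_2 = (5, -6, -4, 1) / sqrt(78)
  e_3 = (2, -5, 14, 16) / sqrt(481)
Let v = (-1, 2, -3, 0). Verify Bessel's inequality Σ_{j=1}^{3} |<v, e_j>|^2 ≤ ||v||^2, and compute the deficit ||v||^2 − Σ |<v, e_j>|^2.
Σ |<v, e_j>|^2 = 867/74; ||v||^2 = 14; deficit = 169/74

Write each e_j = u_j / sqrt(<u_j, u_j>) where u_j is the displayed integer vector. Then <v, e_j> = <v, u_j> / sqrt(<u_j, u_j>), so |<v, e_j>|^2 = <v, u_j>^2 / <u_j, u_j>.
Coefficients: <v, e_1> = -8/sqrt(12), <v, e_2> = -5/sqrt(78), <v, e_3> = -54/sqrt(481).
Square and sum: Σ |<v, e_j>|^2 = 867/74.
Compute ||v||^2 = v·v = 14.
Deficit = 14 − 867/74 = 169/74 ≥ 0, confirming Bessel's inequality. (The deficit equals ||v − Σ <v,e_j> e_j||^2, the squared distance from v to span{e_j}.)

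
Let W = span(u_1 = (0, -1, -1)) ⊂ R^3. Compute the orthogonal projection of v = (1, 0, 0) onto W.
proj_W(v) = (0, 0, 0)

Set up U = [u_1 | ... | u_1] ∈ R^(3×1). The projector onto W = col(U) is P = U (U^T U)^(-1) U^T.
Compute U^T U =
  [2],
and U^T v = (0).
Solve U^T U · c = U^T v for the coefficients: c = (0). The projection is proj_W(v) = U c.
Check: (v - proj_W(v)) · u_1 = 0  (should be 0).
Result: proj_W(v) = (0, 0, 0).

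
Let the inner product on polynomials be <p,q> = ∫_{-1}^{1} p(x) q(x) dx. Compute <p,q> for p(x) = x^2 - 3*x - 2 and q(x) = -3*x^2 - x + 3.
<p,q> = -26/5

Expand the product: p(x)·q(x) = -3*x^4 + 8*x^3 + 12*x^2 - 7*x - 6.
∫_{-1}^{1} of each monomial x^k gives [2/(k+1) if k even, 0 if k odd]. Integrating term-by-term (or equivalently evaluating the antiderivative F(x) = -3*x^5/5 + 2*x^4 + 4*x^3 - 7*x^2/2 - 6*x at the endpoints):
  F(1) − F(−1) = -41/10 − (11/10) = -26/5.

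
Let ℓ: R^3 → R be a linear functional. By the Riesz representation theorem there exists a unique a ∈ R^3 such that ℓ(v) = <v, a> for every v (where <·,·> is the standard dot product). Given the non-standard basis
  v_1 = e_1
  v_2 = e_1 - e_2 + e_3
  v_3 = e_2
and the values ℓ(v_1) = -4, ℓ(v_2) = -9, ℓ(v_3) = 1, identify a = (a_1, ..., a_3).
a = (-4, 1, -4)

Write a = (a_1, ..., a_3) in the standard basis. For each basis vector v_i, ℓ(v_i) = <v_i, a> is a linear equation in the a_j's. Collect the n equations into a matrix system V a = ℓ, where row i of V is v_i (expressed in the standard basis). Since V is invertible (lower-triangular with 1s on the diagonal, up to permutation), solve by back-substitution:
  V =
[[1, 0, 0],
 [1, -1, 1],
 [0, 1, 0]]
  V a = (-4, -9, 1)
Solving gives a = (-4, 1, -4).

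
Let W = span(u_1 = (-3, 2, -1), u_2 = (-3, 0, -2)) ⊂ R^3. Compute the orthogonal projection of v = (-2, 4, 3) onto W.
proj_W(v) = (-66/61, 286/61, 99/61)

Set up U = [u_1 | ... | u_2] ∈ R^(3×2). The projector onto W = col(U) is P = U (U^T U)^(-1) U^T.
Compute U^T U =
  [14, 11]
  [11, 13],
and U^T v = (11, 0).
Solve U^T U · c = U^T v for the coefficients: c = (143/61, -121/61). The projection is proj_W(v) = U c.
Check: (v - proj_W(v)) · u_1 = 0  (should be 0).
Check: (v - proj_W(v)) · u_2 = 0  (should be 0).
Result: proj_W(v) = (-66/61, 286/61, 99/61).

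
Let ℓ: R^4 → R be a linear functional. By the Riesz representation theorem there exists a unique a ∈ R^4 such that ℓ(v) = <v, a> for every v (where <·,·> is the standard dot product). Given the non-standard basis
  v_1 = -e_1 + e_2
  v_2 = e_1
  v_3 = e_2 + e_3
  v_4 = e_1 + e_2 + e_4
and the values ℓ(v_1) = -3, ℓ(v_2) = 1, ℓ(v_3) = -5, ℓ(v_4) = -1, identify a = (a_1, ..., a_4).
a = (1, -2, -3, 0)

Write a = (a_1, ..., a_4) in the standard basis. For each basis vector v_i, ℓ(v_i) = <v_i, a> is a linear equation in the a_j's. Collect the n equations into a matrix system V a = ℓ, where row i of V is v_i (expressed in the standard basis). Since V is invertible (lower-triangular with 1s on the diagonal, up to permutation), solve by back-substitution:
  V =
[[-1, 1, 0, 0],
 [1, 0, 0, 0],
 [0, 1, 1, 0],
 [1, 1, 0, 1]]
  V a = (-3, 1, -5, -1)
Solving gives a = (1, -2, -3, 0).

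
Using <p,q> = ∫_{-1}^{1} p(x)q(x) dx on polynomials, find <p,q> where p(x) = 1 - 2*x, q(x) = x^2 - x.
<p,q> = 2

Expand the product: p(x)·q(x) = -2*x^3 + 3*x^2 - x.
∫_{-1}^{1} of each monomial x^k gives [2/(k+1) if k even, 0 if k odd]. Integrating term-by-term (or equivalently evaluating the antiderivative F(x) = -x^4/2 + x^3 - x^2/2 at the endpoints):
  F(1) − F(−1) = 0 − (-2) = 2.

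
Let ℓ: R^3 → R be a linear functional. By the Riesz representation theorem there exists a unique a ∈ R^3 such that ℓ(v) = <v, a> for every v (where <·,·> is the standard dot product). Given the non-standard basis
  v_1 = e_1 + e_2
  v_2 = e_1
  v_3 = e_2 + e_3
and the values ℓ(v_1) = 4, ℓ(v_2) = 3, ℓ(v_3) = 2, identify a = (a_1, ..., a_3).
a = (3, 1, 1)

Write a = (a_1, ..., a_3) in the standard basis. For each basis vector v_i, ℓ(v_i) = <v_i, a> is a linear equation in the a_j's. Collect the n equations into a matrix system V a = ℓ, where row i of V is v_i (expressed in the standard basis). Since V is invertible (lower-triangular with 1s on the diagonal, up to permutation), solve by back-substitution:
  V =
[[1, 1, 0],
 [1, 0, 0],
 [0, 1, 1]]
  V a = (4, 3, 2)
Solving gives a = (3, 1, 1).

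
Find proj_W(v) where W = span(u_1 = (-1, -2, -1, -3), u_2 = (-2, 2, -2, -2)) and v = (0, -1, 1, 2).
proj_W(v) = (53/51, -29/51, 53/51, 23/17)

Set up U = [u_1 | ... | u_2] ∈ R^(4×2). The projector onto W = col(U) is P = U (U^T U)^(-1) U^T.
Compute U^T U =
  [15, 6]
  [6, 16],
and U^T v = (-5, -8).
Solve U^T U · c = U^T v for the coefficients: c = (-8/51, -15/34). The projection is proj_W(v) = U c.
Check: (v - proj_W(v)) · u_1 = 0  (should be 0).
Check: (v - proj_W(v)) · u_2 = 0  (should be 0).
Result: proj_W(v) = (53/51, -29/51, 53/51, 23/17).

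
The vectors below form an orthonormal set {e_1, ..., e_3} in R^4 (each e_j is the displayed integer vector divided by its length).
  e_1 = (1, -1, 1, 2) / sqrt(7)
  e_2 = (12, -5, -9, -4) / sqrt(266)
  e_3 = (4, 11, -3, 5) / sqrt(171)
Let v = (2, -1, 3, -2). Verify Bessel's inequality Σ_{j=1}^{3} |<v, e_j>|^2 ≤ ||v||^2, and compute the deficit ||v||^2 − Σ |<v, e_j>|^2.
Σ |<v, e_j>|^2 = 34/9; ||v||^2 = 18; deficit = 128/9

Write each e_j = u_j / sqrt(<u_j, u_j>) where u_j is the displayed integer vector. Then <v, e_j> = <v, u_j> / sqrt(<u_j, u_j>), so |<v, e_j>|^2 = <v, u_j>^2 / <u_j, u_j>.
Coefficients: <v, e_1> = 2/sqrt(7), <v, e_2> = 10/sqrt(266), <v, e_3> = -22/sqrt(171).
Square and sum: Σ |<v, e_j>|^2 = 34/9.
Compute ||v||^2 = v·v = 18.
Deficit = 18 − 34/9 = 128/9 ≥ 0, confirming Bessel's inequality. (The deficit equals ||v − Σ <v,e_j> e_j||^2, the squared distance from v to span{e_j}.)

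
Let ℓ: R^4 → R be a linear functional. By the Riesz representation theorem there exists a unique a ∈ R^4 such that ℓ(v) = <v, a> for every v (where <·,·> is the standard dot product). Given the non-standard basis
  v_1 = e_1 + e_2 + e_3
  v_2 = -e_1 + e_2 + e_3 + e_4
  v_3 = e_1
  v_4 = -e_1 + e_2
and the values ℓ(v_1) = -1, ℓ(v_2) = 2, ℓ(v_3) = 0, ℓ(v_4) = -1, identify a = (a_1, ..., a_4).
a = (0, -1, 0, 3)

Write a = (a_1, ..., a_4) in the standard basis. For each basis vector v_i, ℓ(v_i) = <v_i, a> is a linear equation in the a_j's. Collect the n equations into a matrix system V a = ℓ, where row i of V is v_i (expressed in the standard basis). Since V is invertible (lower-triangular with 1s on the diagonal, up to permutation), solve by back-substitution:
  V =
[[1, 1, 1, 0],
 [-1, 1, 1, 1],
 [1, 0, 0, 0],
 [-1, 1, 0, 0]]
  V a = (-1, 2, 0, -1)
Solving gives a = (0, -1, 0, 3).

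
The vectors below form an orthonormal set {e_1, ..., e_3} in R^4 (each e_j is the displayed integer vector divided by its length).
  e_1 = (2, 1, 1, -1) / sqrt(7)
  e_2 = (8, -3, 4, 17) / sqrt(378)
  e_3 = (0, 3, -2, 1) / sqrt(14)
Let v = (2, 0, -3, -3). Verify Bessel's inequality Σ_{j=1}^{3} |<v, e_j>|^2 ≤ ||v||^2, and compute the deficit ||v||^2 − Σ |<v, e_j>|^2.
Σ |<v, e_j>|^2 = 1658/189; ||v||^2 = 22; deficit = 2500/189

Write each e_j = u_j / sqrt(<u_j, u_j>) where u_j is the displayed integer vector. Then <v, e_j> = <v, u_j> / sqrt(<u_j, u_j>), so |<v, e_j>|^2 = <v, u_j>^2 / <u_j, u_j>.
Coefficients: <v, e_1> = 4/sqrt(7), <v, e_2> = -47/sqrt(378), <v, e_3> = 3/sqrt(14).
Square and sum: Σ |<v, e_j>|^2 = 1658/189.
Compute ||v||^2 = v·v = 22.
Deficit = 22 − 1658/189 = 2500/189 ≥ 0, confirming Bessel's inequality. (The deficit equals ||v − Σ <v,e_j> e_j||^2, the squared distance from v to span{e_j}.)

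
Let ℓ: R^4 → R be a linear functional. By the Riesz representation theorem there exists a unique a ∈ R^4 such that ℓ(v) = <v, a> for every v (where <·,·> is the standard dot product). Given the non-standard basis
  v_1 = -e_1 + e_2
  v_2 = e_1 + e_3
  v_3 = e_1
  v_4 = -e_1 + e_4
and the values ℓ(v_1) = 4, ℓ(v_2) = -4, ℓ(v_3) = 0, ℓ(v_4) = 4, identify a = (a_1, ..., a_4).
a = (0, 4, -4, 4)

Write a = (a_1, ..., a_4) in the standard basis. For each basis vector v_i, ℓ(v_i) = <v_i, a> is a linear equation in the a_j's. Collect the n equations into a matrix system V a = ℓ, where row i of V is v_i (expressed in the standard basis). Since V is invertible (lower-triangular with 1s on the diagonal, up to permutation), solve by back-substitution:
  V =
[[-1, 1, 0, 0],
 [1, 0, 1, 0],
 [1, 0, 0, 0],
 [-1, 0, 0, 1]]
  V a = (4, -4, 0, 4)
Solving gives a = (0, 4, -4, 4).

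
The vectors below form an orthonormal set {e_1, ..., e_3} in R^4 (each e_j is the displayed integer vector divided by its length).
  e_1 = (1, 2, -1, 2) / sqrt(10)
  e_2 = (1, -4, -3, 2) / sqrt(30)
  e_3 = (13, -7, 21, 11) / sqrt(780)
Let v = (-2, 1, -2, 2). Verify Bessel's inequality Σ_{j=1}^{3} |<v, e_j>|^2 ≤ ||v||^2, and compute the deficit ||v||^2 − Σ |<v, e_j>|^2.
Σ |<v, e_j>|^2 = 2011/260; ||v||^2 = 13; deficit = 1369/260

Write each e_j = u_j / sqrt(<u_j, u_j>) where u_j is the displayed integer vector. Then <v, e_j> = <v, u_j> / sqrt(<u_j, u_j>), so |<v, e_j>|^2 = <v, u_j>^2 / <u_j, u_j>.
Coefficients: <v, e_1> = 6/sqrt(10), <v, e_2> = 4/sqrt(30), <v, e_3> = -53/sqrt(780).
Square and sum: Σ |<v, e_j>|^2 = 2011/260.
Compute ||v||^2 = v·v = 13.
Deficit = 13 − 2011/260 = 1369/260 ≥ 0, confirming Bessel's inequality. (The deficit equals ||v − Σ <v,e_j> e_j||^2, the squared distance from v to span{e_j}.)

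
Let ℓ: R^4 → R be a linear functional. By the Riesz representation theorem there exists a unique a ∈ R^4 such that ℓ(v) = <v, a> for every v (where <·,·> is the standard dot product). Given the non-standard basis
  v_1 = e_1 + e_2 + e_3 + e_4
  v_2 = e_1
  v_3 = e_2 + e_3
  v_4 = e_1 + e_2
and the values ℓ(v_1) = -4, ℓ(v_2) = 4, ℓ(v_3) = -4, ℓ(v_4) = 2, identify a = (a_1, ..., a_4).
a = (4, -2, -2, -4)

Write a = (a_1, ..., a_4) in the standard basis. For each basis vector v_i, ℓ(v_i) = <v_i, a> is a linear equation in the a_j's. Collect the n equations into a matrix system V a = ℓ, where row i of V is v_i (expressed in the standard basis). Since V is invertible (lower-triangular with 1s on the diagonal, up to permutation), solve by back-substitution:
  V =
[[1, 1, 1, 1],
 [1, 0, 0, 0],
 [0, 1, 1, 0],
 [1, 1, 0, 0]]
  V a = (-4, 4, -4, 2)
Solving gives a = (4, -2, -2, -4).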